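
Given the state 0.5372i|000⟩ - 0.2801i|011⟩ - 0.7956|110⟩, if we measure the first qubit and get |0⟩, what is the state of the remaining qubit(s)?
0.8867i|00⟩ - 0.4623i|11⟩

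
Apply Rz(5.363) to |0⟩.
(-0.896 - 0.444i)|0⟩

Rz(5.363) = [[e^(−iθ/2), 0], [0, e^(iθ/2)]] with e^(±iθ/2) = cos(θ/2) ± i·sin(θ/2); θ = 5.363, cos(θ/2) ≈ -0.896011, sin(θ/2) ≈ 0.444031.
With a = amp(|0⟩) = 1 and b = amp(|1⟩) = 0:
new amp(|0⟩) = (-0.896011 - 0.444031i)·a = (-0.896 - 0.444i)
new amp(|1⟩) = (-0.896011 + 0.444031i)·b = 0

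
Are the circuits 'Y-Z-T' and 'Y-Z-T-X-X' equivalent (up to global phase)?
Yes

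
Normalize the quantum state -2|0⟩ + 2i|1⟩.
-1/√2|0⟩ + (1/√2)i|1⟩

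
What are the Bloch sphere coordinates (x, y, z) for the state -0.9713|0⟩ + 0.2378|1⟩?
(-0.462, 0, 0.8869)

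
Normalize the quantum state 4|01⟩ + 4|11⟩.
1/√2|01⟩ + 1/√2|11⟩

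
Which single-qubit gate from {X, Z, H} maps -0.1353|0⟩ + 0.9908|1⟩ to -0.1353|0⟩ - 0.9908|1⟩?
Z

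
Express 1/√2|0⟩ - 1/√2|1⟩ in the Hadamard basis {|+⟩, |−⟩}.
|−⟩

With |ψ⟩ = α|0⟩ + β|1⟩, the Hadamard-basis coefficients are ⟨+|ψ⟩ = (α + β)/√2 and ⟨−|ψ⟩ = (α − β)/√2.
Here α = 1/√2, β = -1/√2: (α + β)/√2 = 0, (α − β)/√2 = 1.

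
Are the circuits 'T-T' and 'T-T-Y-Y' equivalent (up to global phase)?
Yes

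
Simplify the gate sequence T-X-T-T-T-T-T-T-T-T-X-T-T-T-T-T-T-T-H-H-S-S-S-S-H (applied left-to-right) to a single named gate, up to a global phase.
H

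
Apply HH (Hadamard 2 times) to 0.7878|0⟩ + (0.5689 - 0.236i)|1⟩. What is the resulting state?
0.7878|0⟩ + (0.5689 - 0.236i)|1⟩

H² = I, so an even number of Hadamards cancels: H^2 = I and the state is unchanged.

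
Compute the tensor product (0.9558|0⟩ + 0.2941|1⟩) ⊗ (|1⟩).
0.9558|01⟩ + 0.2941|11⟩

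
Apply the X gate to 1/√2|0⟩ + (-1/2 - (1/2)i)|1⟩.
(-1/2 - (1/2)i)|0⟩ + 1/√2|1⟩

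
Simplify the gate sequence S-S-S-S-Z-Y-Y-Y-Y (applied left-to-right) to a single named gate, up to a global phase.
Z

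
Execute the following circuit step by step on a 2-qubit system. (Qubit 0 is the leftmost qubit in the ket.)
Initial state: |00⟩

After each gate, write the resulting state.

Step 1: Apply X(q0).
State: |10⟩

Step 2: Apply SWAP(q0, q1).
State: |01⟩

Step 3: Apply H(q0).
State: 1/√2|01⟩ + 1/√2|11⟩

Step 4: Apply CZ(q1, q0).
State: 1/√2|01⟩ - 1/√2|11⟩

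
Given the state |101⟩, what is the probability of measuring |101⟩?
1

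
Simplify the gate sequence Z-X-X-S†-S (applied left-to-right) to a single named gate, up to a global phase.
Z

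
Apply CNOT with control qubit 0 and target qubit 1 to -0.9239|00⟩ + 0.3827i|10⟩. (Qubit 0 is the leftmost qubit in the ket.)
-0.9239|00⟩ + 0.3827i|11⟩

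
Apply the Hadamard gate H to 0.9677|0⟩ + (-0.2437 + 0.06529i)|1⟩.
(0.5119 + 0.04617i)|0⟩ + (0.8566 - 0.04617i)|1⟩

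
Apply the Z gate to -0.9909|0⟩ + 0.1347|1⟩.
-0.9909|0⟩ - 0.1347|1⟩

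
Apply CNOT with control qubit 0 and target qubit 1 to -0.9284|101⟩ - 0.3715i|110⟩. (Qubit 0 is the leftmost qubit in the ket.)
-0.3715i|100⟩ - 0.9284|111⟩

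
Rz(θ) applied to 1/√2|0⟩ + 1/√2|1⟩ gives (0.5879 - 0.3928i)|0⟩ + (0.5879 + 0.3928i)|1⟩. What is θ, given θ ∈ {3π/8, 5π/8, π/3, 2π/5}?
3π/8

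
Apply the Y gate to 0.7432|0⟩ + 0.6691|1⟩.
-0.6691i|0⟩ + 0.7432i|1⟩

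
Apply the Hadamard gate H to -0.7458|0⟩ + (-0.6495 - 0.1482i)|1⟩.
(-0.9866 - 0.1048i)|0⟩ + (-0.06809 + 0.1048i)|1⟩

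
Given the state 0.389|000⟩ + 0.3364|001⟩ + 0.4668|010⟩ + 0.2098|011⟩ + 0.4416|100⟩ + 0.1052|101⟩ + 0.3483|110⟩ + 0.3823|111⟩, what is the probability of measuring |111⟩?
0.1462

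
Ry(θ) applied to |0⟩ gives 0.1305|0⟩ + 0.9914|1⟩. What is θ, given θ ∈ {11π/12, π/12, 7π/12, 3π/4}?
11π/12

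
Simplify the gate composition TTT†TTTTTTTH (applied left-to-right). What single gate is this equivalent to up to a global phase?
H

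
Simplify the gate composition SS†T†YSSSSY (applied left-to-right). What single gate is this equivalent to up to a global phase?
T†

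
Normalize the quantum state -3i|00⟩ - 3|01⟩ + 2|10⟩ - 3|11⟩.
-0.5388i|00⟩ - 0.5388|01⟩ + 0.3592|10⟩ - 0.5388|11⟩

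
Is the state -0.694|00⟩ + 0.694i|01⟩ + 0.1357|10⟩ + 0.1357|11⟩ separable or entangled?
Entangled

Writing the state as a|00⟩ + b|01⟩ + c|10⟩ + d|11⟩, it is a product state iff ad − bc = 0.
Here (a, b, c, d) = (-0.694, 0.694i, 0.1357, 0.1357): ad − bc = (-0.694)(0.1357) − (0.694i)(0.1357) = (-0.09418 - 0.09418i) ≠ 0, so the state is entangled.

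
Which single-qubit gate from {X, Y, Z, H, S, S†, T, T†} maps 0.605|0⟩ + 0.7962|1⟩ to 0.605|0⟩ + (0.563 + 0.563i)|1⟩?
T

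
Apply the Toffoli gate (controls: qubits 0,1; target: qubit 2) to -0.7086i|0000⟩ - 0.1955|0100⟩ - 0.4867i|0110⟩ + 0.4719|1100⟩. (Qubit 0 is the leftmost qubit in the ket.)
-0.7086i|0000⟩ - 0.1955|0100⟩ - 0.4867i|0110⟩ + 0.4719|1110⟩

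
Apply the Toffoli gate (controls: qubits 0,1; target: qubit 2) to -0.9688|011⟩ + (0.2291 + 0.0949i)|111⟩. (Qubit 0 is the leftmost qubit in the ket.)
-0.9688|011⟩ + (0.2291 + 0.0949i)|110⟩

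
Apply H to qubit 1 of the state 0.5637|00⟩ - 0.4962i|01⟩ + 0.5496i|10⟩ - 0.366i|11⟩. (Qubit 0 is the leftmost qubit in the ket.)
(0.3986 - 0.3509i)|00⟩ + (0.3986 + 0.3509i)|01⟩ + 0.1298i|10⟩ + 0.6474i|11⟩

H on qubit 1 mixes each pair of kets that differ only in qubit 1: amplitudes (a, b) of (|…0…⟩, |…1…⟩) become ((a + b)/√2, (a − b)/√2). Kets absent from the input have amplitude 0.
(|00⟩, |01⟩): (a, b) = (0.5637, -0.4962i) → ((0.3986 - 0.3509i), (0.3986 + 0.3509i))
(|10⟩, |11⟩): (a, b) = (0.5496i, -0.366i) → (0.1298i, 0.6474i)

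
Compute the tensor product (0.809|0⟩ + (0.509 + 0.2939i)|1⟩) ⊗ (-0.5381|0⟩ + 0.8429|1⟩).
-0.4353|00⟩ + 0.6819|01⟩ + (-0.2739 - 0.1581i)|10⟩ + (0.429 + 0.2477i)|11⟩

amp(|b₁b₂…⟩) = product of the factor amplitudes for bits b₁, b₂, …; only kets whose every factor amplitude is nonzero survive.
|00⟩: (0.809)(-0.5381) = -0.4353
|01⟩: (0.809)(0.8429) = 0.6819
|10⟩: (0.509 + 0.2939i)(-0.5381) = (-0.2739 - 0.1581i)
|11⟩: (0.509 + 0.2939i)(0.8429) = (0.429 + 0.2477i)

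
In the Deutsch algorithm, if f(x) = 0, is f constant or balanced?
Constant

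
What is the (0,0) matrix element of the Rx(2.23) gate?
0.4402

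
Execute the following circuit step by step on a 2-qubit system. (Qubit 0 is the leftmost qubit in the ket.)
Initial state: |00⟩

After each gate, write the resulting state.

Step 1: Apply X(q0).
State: |10⟩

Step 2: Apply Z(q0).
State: -|10⟩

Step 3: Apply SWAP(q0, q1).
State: -|01⟩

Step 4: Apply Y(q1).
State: i|00⟩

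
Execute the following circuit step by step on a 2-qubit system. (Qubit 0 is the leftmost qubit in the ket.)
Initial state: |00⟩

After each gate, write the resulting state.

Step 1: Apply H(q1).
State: 1/√2|00⟩ + 1/√2|01⟩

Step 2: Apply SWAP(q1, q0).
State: 1/√2|00⟩ + 1/√2|10⟩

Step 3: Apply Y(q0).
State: -(1/√2)i|00⟩ + (1/√2)i|10⟩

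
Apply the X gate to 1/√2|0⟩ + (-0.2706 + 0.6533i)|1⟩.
(-0.2706 + 0.6533i)|0⟩ + 1/√2|1⟩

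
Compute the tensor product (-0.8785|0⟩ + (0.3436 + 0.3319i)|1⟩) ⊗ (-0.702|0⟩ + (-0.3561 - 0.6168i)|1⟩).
0.6167|00⟩ + (0.3128 + 0.5419i)|01⟩ + (-0.2412 - 0.233i)|10⟩ + (0.08236 - 0.3301i)|11⟩

amp(|b₁b₂…⟩) = product of the factor amplitudes for bits b₁, b₂, …; only kets whose every factor amplitude is nonzero survive.
|00⟩: (-0.8785)(-0.702) = 0.6167
|01⟩: (-0.8785)(-0.3561 - 0.6168i) = (0.3128 + 0.5419i)
|10⟩: (0.3436 + 0.3319i)(-0.702) = (-0.2412 - 0.233i)
|11⟩: (0.3436 + 0.3319i)(-0.3561 - 0.6168i) = (0.08236 - 0.3301i)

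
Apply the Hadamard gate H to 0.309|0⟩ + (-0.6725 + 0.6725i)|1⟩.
(-0.257 + 0.4755i)|0⟩ + (0.694 - 0.4755i)|1⟩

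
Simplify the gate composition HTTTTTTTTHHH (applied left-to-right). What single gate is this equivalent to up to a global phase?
I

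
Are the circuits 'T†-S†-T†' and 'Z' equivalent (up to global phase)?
Yes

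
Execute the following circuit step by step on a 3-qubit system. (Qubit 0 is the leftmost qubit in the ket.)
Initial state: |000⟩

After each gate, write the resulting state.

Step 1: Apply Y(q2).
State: i|001⟩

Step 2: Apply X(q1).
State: i|011⟩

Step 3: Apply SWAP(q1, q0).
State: i|101⟩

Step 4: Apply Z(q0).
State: -i|101⟩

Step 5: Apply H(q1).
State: -(1/√2)i|101⟩ - (1/√2)i|111⟩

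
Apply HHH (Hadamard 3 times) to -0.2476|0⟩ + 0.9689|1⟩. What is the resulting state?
0.51|0⟩ - 0.8602|1⟩

H² = I, so H^3 = H: a single Hadamard. With (a, b) = (-0.2476, 0.9689), H gives ((a + b)/√2, (a − b)/√2) = (0.51, -0.8602).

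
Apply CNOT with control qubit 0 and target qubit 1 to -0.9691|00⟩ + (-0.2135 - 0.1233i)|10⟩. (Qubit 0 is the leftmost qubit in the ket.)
-0.9691|00⟩ + (-0.2135 - 0.1233i)|11⟩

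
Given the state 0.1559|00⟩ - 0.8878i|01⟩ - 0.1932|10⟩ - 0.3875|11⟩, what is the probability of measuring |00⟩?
0.0243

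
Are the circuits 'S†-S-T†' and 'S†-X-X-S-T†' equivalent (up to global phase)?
Yes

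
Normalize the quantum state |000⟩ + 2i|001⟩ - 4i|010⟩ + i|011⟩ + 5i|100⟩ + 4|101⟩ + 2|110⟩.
0.1222|000⟩ + 0.2443i|001⟩ - 0.4887i|010⟩ + 0.1222i|011⟩ + 0.6108i|100⟩ + 0.4887|101⟩ + 0.2443|110⟩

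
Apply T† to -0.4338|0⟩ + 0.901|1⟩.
-0.4338|0⟩ + (0.6371 - 0.6371i)|1⟩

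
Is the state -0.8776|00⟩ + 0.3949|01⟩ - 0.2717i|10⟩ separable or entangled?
Entangled

Writing the state as a|00⟩ + b|01⟩ + c|10⟩ + d|11⟩, it is a product state iff ad − bc = 0.
Here (a, b, c, d) = (-0.8776, 0.3949, -0.2717i, 0): ad − bc = (-0.8776)(0) − (0.3949)(-0.2717i) = 0.1073i ≠ 0, so the state is entangled.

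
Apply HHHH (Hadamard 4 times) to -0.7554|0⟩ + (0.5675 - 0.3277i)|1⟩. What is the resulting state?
-0.7554|0⟩ + (0.5675 - 0.3277i)|1⟩

H² = I, so an even number of Hadamards cancels: H^4 = I and the state is unchanged.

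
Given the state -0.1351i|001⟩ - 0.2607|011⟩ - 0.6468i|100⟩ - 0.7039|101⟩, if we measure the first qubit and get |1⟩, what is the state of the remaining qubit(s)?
-0.6766i|00⟩ - 0.7363|01⟩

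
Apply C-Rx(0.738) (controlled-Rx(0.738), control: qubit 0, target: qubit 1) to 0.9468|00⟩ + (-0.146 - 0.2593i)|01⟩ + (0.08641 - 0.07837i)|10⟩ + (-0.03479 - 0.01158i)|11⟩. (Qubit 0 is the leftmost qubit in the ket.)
0.9468|00⟩ + (-0.146 - 0.2593i)|01⟩ + (0.07642 - 0.06055i)|10⟩ + (-0.06071 - 0.04197i)|11⟩

C-Rx(0.738) leaves the control-|0⟩ kets |00⟩, |01⟩ unchanged and applies Rx(0.738) to qubit 1 on the control-|1⟩ pair (|10⟩, |11⟩).
Rx(0.738) = [[cos(θ/2), −i·sin(θ/2)], [−i·sin(θ/2), cos(θ/2)]]; θ = 0.738, cos(θ/2) ≈ 0.932688, sin(θ/2) ≈ 0.360683.
With a = amp(|10⟩) = (0.08641 - 0.07837i) and b = amp(|11⟩) = (-0.03479 - 0.01158i):
new amp(|10⟩) = (0.932688)·a + (-0.360683i)·b = (0.07642 - 0.06055i)
new amp(|11⟩) = (-0.360683i)·a + (0.932688)·b = (-0.06071 - 0.04197i)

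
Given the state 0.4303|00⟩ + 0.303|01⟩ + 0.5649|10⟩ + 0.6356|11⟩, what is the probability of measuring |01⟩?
0.09181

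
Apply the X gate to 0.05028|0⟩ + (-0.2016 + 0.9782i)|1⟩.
(-0.2016 + 0.9782i)|0⟩ + 0.05028|1⟩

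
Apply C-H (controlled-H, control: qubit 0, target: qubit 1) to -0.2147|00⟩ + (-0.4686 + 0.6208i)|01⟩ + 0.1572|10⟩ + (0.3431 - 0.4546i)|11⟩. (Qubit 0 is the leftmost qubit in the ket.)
-0.2147|00⟩ + (-0.4686 + 0.6208i)|01⟩ + (0.3538 - 0.3215i)|10⟩ + (-0.1315 + 0.3215i)|11⟩

C-H leaves the control-|0⟩ kets |00⟩, |01⟩ unchanged and applies H to qubit 1 on the control-|1⟩ pair (|10⟩, |11⟩).
H = [[1/√2, 1/√2], [1/√2, -1/√2]].
With a = amp(|10⟩) = 0.1572 and b = amp(|11⟩) = (0.3431 - 0.4546i):
new amp(|10⟩) = (1/√2)·a + (1/√2)·b = (0.3538 - 0.3215i)
new amp(|11⟩) = (1/√2)·a + (-1/√2)·b = (-0.1315 + 0.3215i)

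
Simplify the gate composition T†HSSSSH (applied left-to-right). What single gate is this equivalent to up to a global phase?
T†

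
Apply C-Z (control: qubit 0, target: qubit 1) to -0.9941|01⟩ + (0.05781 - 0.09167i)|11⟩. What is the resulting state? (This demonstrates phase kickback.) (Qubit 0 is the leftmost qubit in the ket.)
-0.9941|01⟩ + (-0.05781 + 0.09167i)|11⟩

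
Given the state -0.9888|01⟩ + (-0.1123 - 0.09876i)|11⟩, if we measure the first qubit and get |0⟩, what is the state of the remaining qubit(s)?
-|1⟩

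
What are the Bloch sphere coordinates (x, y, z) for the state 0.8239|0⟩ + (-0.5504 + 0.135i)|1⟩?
(-0.9069, 0.2225, 0.3576)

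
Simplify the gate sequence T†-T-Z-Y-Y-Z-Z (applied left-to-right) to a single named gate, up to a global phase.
Z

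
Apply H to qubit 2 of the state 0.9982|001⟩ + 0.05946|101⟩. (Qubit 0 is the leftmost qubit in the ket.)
0.7058|000⟩ - 0.7058|001⟩ + 0.04204|100⟩ - 0.04204|101⟩

H on qubit 2 mixes each pair of kets that differ only in qubit 2: amplitudes (a, b) of (|…0…⟩, |…1…⟩) become ((a + b)/√2, (a − b)/√2). Kets absent from the input have amplitude 0.
(|000⟩, |001⟩): (a, b) = (0, 0.9982) → (0.7058, -0.7058)
(|100⟩, |101⟩): (a, b) = (0, 0.05946) → (0.04204, -0.04204)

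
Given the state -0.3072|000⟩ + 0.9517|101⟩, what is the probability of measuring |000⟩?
0.09437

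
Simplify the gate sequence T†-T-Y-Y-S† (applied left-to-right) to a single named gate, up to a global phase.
S†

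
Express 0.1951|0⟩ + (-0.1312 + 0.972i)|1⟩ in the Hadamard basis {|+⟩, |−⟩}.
(0.04518 + 0.6873i)|+⟩ + (0.2307 - 0.6873i)|−⟩

With |ψ⟩ = α|0⟩ + β|1⟩, the Hadamard-basis coefficients are ⟨+|ψ⟩ = (α + β)/√2 and ⟨−|ψ⟩ = (α − β)/√2.
Here α = 0.1951, β = (-0.1312 + 0.972i): (α + β)/√2 = (0.04518 + 0.6873i), (α − β)/√2 = (0.2307 - 0.6873i).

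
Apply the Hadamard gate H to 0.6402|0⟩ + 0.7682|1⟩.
0.9959|0⟩ - 0.09051|1⟩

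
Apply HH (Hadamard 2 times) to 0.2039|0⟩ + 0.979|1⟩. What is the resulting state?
0.2039|0⟩ + 0.979|1⟩

H² = I, so an even number of Hadamards cancels: H^2 = I and the state is unchanged.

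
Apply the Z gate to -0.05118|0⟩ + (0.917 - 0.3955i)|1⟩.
-0.05118|0⟩ + (-0.917 + 0.3955i)|1⟩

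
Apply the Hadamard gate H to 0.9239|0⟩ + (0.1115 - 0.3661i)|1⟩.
(0.7321 - 0.2589i)|0⟩ + (0.5745 + 0.2589i)|1⟩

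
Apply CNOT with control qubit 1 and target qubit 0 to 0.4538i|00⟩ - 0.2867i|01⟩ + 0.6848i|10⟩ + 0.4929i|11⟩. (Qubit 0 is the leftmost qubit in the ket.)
0.4538i|00⟩ + 0.4929i|01⟩ + 0.6848i|10⟩ - 0.2867i|11⟩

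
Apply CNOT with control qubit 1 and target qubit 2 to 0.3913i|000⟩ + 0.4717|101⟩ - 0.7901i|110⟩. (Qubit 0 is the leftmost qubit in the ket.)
0.3913i|000⟩ + 0.4717|101⟩ - 0.7901i|111⟩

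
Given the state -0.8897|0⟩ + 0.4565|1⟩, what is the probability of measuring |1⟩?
0.2084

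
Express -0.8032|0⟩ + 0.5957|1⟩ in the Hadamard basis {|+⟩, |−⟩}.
-0.1467|+⟩ - 0.9892|−⟩

With |ψ⟩ = α|0⟩ + β|1⟩, the Hadamard-basis coefficients are ⟨+|ψ⟩ = (α + β)/√2 and ⟨−|ψ⟩ = (α − β)/√2.
Here α = -0.8032, β = 0.5957: (α + β)/√2 = -0.1467, (α − β)/√2 = -0.9892.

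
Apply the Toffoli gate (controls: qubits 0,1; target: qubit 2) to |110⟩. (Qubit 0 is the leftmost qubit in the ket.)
|111⟩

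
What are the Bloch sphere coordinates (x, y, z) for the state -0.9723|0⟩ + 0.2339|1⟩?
(-0.4548, 0, 0.8907)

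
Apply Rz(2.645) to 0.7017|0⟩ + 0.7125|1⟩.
(0.1724 - 0.6802i)|0⟩ + (0.1751 + 0.6906i)|1⟩

Rz(2.645) = [[e^(−iθ/2), 0], [0, e^(iθ/2)]] with e^(±iθ/2) = cos(θ/2) ± i·sin(θ/2); θ = 2.645, cos(θ/2) ≈ 0.245753, sin(θ/2) ≈ 0.969333.
With a = amp(|0⟩) = 0.7017 and b = amp(|1⟩) = 0.7125:
new amp(|0⟩) = (0.245753 - 0.969333i)·a = (0.1724 - 0.6802i)
new amp(|1⟩) = (0.245753 + 0.969333i)·b = (0.1751 + 0.6906i)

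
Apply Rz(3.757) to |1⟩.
(-0.3029 + 0.953i)|1⟩

Rz(3.757) = [[e^(−iθ/2), 0], [0, e^(iθ/2)]] with e^(±iθ/2) = cos(θ/2) ± i·sin(θ/2); θ = 3.757, cos(θ/2) ≈ -0.302871, sin(θ/2) ≈ 0.953032.
With a = amp(|0⟩) = 0 and b = amp(|1⟩) = 1:
new amp(|0⟩) = (-0.302871 - 0.953032i)·a = 0
new amp(|1⟩) = (-0.302871 + 0.953032i)·b = (-0.3029 + 0.953i)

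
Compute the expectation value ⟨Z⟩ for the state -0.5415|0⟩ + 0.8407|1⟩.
-0.4136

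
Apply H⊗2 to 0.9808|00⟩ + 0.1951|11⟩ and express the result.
0.588|00⟩ + 0.3929|01⟩ + 0.3929|10⟩ + 0.588|11⟩

H⊗2 gives amp(|y⟩) = (1/2) Σ_x (−1)^(x·y) amp(|x⟩), where x·y is the number of positions in which both x and y have a 1.
|00⟩: (0.9808 + 0.1951)/2 = 0.588
|01⟩: (0.9808 - 0.1951)/2 = 0.3929
|10⟩: (0.9808 - 0.1951)/2 = 0.3929
|11⟩: (0.9808 + 0.1951)/2 = 0.588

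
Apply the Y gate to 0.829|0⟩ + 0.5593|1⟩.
-0.5593i|0⟩ + 0.829i|1⟩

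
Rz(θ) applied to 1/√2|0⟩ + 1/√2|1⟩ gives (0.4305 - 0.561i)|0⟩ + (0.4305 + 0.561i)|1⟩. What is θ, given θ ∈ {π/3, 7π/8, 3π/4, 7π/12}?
7π/12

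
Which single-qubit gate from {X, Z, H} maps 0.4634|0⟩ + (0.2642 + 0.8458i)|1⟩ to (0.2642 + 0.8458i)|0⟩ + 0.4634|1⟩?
X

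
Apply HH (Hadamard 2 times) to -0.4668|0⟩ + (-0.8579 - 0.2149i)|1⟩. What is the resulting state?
-0.4668|0⟩ + (-0.8579 - 0.2149i)|1⟩

H² = I, so an even number of Hadamards cancels: H^2 = I and the state is unchanged.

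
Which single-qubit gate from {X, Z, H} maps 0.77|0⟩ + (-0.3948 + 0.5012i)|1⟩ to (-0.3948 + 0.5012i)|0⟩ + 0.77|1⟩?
X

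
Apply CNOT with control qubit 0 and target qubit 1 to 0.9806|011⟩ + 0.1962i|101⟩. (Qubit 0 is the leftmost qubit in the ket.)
0.9806|011⟩ + 0.1962i|111⟩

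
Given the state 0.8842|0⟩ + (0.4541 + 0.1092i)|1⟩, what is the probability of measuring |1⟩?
0.2181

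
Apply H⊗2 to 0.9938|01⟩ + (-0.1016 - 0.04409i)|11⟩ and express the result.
(0.4461 - 0.02205i)|00⟩ + (-0.4461 + 0.02205i)|01⟩ + (0.5477 + 0.02205i)|10⟩ + (-0.5477 - 0.02205i)|11⟩

H⊗2 gives amp(|y⟩) = (1/2) Σ_x (−1)^(x·y) amp(|x⟩), where x·y is the number of positions in which both x and y have a 1.
|00⟩: (0.9938 + (-0.1016 - 0.04409i))/2 = (0.4461 - 0.02205i)
|01⟩: (-0.9938 - (-0.1016 - 0.04409i))/2 = (-0.4461 + 0.02205i)
|10⟩: (0.9938 - (-0.1016 - 0.04409i))/2 = (0.5477 + 0.02205i)
|11⟩: (-0.9938 + (-0.1016 - 0.04409i))/2 = (-0.5477 - 0.02205i)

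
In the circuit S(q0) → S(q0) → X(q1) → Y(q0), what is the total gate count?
4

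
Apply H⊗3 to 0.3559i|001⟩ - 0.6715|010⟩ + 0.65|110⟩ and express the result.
(-0.007601 + 0.1258i)|000⟩ + (-0.007601 - 0.1258i)|001⟩ + (0.007601 + 0.1258i)|010⟩ + (0.007601 - 0.1258i)|011⟩ + (-0.4672 + 0.1258i)|100⟩ + (-0.4672 - 0.1258i)|101⟩ + (0.4672 + 0.1258i)|110⟩ + (0.4672 - 0.1258i)|111⟩

H⊗3 gives amp(|y⟩) = (1/2√2) Σ_x (−1)^(x·y) amp(|x⟩), where x·y is the number of positions in which both x and y have a 1.
|000⟩: (0.3559i - 0.6715 + 0.65)/(2√2) = (-0.007601 + 0.1258i)
|001⟩: (-0.3559i - 0.6715 + 0.65)/(2√2) = (-0.007601 - 0.1258i)
|010⟩: (0.3559i + 0.6715 - 0.65)/(2√2) = (0.007601 + 0.1258i)
|011⟩: (-0.3559i + 0.6715 - 0.65)/(2√2) = (0.007601 - 0.1258i)
|100⟩: (0.3559i - 0.6715 - 0.65)/(2√2) = (-0.4672 + 0.1258i)
|101⟩: (-0.3559i - 0.6715 - 0.65)/(2√2) = (-0.4672 - 0.1258i)
|110⟩: (0.3559i + 0.6715 + 0.65)/(2√2) = (0.4672 + 0.1258i)
|111⟩: (-0.3559i + 0.6715 + 0.65)/(2√2) = (0.4672 - 0.1258i)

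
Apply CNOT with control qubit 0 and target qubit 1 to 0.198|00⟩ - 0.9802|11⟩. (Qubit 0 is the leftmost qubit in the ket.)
0.198|00⟩ - 0.9802|10⟩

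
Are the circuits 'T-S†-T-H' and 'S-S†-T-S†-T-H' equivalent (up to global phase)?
Yes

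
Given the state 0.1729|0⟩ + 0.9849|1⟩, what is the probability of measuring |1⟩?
0.97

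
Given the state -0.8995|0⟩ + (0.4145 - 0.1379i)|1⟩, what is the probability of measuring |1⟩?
0.1908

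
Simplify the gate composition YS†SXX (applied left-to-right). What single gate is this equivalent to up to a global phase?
Y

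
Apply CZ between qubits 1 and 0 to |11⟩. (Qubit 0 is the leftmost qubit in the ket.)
-|11⟩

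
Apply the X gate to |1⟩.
|0⟩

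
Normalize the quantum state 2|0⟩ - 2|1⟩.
1/√2|0⟩ - 1/√2|1⟩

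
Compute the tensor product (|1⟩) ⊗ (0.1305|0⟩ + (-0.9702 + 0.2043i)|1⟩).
0.1305|10⟩ + (-0.9702 + 0.2043i)|11⟩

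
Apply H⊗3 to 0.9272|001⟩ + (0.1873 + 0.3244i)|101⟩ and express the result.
(0.394 + 0.1147i)|000⟩ + (-0.394 - 0.1147i)|001⟩ + (0.394 + 0.1147i)|010⟩ + (-0.394 - 0.1147i)|011⟩ + (0.2616 - 0.1147i)|100⟩ + (-0.2616 + 0.1147i)|101⟩ + (0.2616 - 0.1147i)|110⟩ + (-0.2616 + 0.1147i)|111⟩

H⊗3 gives amp(|y⟩) = (1/2√2) Σ_x (−1)^(x·y) amp(|x⟩), where x·y is the number of positions in which both x and y have a 1.
|000⟩: (0.9272 + (0.1873 + 0.3244i))/(2√2) = (0.394 + 0.1147i)
|001⟩: (-0.9272 - (0.1873 + 0.3244i))/(2√2) = (-0.394 - 0.1147i)
|010⟩: (0.9272 + (0.1873 + 0.3244i))/(2√2) = (0.394 + 0.1147i)
|011⟩: (-0.9272 - (0.1873 + 0.3244i))/(2√2) = (-0.394 - 0.1147i)
|100⟩: (0.9272 - (0.1873 + 0.3244i))/(2√2) = (0.2616 - 0.1147i)
|101⟩: (-0.9272 + (0.1873 + 0.3244i))/(2√2) = (-0.2616 + 0.1147i)
|110⟩: (0.9272 - (0.1873 + 0.3244i))/(2√2) = (0.2616 - 0.1147i)
|111⟩: (-0.9272 + (0.1873 + 0.3244i))/(2√2) = (-0.2616 + 0.1147i)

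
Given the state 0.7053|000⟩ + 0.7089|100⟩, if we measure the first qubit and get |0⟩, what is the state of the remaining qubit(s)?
|00⟩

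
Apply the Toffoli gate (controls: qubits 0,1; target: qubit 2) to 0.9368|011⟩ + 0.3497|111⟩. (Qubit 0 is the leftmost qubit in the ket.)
0.9368|011⟩ + 0.3497|110⟩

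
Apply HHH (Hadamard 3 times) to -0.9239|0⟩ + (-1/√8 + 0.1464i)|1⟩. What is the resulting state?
(-0.9033 + 0.1035i)|0⟩ + (-0.4033 - 0.1035i)|1⟩

H² = I, so H^3 = H: a single Hadamard. With (a, b) = (-0.9239, (-1/√8 + 0.1464i)), H gives ((a + b)/√2, (a − b)/√2) = ((-0.9033 + 0.1035i), (-0.4033 - 0.1035i)).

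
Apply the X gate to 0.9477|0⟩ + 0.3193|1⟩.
0.3193|0⟩ + 0.9477|1⟩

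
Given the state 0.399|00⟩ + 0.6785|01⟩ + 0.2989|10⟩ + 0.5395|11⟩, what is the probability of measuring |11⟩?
0.2911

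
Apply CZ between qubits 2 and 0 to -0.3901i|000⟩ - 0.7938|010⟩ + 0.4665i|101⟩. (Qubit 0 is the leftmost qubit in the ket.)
-0.3901i|000⟩ - 0.7938|010⟩ - 0.4665i|101⟩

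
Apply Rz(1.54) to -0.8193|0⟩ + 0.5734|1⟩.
(-0.5882 + 0.5703i)|0⟩ + (0.4116 + 0.3992i)|1⟩

Rz(1.54) = [[e^(−iθ/2), 0], [0, e^(iθ/2)]] with e^(±iθ/2) = cos(θ/2) ± i·sin(θ/2); θ = 1.54, cos(θ/2) ≈ 0.717911, sin(θ/2) ≈ 0.696135.
With a = amp(|0⟩) = -0.8193 and b = amp(|1⟩) = 0.5734:
new amp(|0⟩) = (0.717911 - 0.696135i)·a = (-0.5882 + 0.5703i)
new amp(|1⟩) = (0.717911 + 0.696135i)·b = (0.4116 + 0.3992i)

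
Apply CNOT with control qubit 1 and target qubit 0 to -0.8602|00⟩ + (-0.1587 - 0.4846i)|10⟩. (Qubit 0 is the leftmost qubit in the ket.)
-0.8602|00⟩ + (-0.1587 - 0.4846i)|10⟩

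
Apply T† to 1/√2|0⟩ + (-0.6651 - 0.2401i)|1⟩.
1/√2|0⟩ + (-0.6401 + 0.3005i)|1⟩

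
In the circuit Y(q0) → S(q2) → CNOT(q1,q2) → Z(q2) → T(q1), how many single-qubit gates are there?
4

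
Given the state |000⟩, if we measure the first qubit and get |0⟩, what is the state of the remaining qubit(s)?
|00⟩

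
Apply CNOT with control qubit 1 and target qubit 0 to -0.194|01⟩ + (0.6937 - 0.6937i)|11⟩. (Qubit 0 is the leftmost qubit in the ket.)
(0.6937 - 0.6937i)|01⟩ - 0.194|11⟩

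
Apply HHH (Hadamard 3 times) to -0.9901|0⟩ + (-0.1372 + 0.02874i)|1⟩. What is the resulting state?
(-0.7971 + 0.02032i)|0⟩ + (-0.6031 - 0.02032i)|1⟩

H² = I, so H^3 = H: a single Hadamard. With (a, b) = (-0.9901, (-0.1372 + 0.02874i)), H gives ((a + b)/√2, (a − b)/√2) = ((-0.7971 + 0.02032i), (-0.6031 - 0.02032i)).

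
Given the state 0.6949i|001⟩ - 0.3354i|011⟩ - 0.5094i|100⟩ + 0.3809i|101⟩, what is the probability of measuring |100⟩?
0.2595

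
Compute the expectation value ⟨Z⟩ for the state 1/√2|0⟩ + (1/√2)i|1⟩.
0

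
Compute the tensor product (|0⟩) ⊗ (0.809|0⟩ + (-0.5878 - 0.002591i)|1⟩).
0.809|00⟩ + (-0.5878 - 0.002591i)|01⟩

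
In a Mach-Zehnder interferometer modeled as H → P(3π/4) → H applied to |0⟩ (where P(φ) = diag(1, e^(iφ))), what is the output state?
(0.1464 + (1/√8)i)|0⟩ + (0.8536 - (1/√8)i)|1⟩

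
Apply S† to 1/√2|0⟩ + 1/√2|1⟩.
1/√2|0⟩ - (1/√2)i|1⟩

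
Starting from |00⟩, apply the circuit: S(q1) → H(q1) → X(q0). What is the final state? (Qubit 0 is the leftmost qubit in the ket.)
1/√2|10⟩ + 1/√2|11⟩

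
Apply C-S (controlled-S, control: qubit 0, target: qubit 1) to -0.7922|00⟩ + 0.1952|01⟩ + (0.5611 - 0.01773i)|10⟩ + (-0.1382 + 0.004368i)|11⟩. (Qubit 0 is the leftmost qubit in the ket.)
-0.7922|00⟩ + 0.1952|01⟩ + (0.5611 - 0.01773i)|10⟩ + (-0.004368 - 0.1382i)|11⟩

C-S leaves the control-|0⟩ kets |00⟩, |01⟩ unchanged and applies S to qubit 1 on the control-|1⟩ pair (|10⟩, |11⟩).
S = [[1, 0], [0, i]].
With a = amp(|10⟩) = (0.5611 - 0.01773i) and b = amp(|11⟩) = (-0.1382 + 0.004368i):
new amp(|10⟩) = (1)·a = (0.5611 - 0.01773i)
new amp(|11⟩) = (i)·b = (-0.004368 - 0.1382i)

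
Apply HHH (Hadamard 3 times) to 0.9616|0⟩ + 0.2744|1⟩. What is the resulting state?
0.874|0⟩ + 0.4859|1⟩

H² = I, so H^3 = H: a single Hadamard. With (a, b) = (0.9616, 0.2744), H gives ((a + b)/√2, (a − b)/√2) = (0.874, 0.4859).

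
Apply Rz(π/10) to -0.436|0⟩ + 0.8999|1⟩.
(-0.4306 + 0.06821i)|0⟩ + (0.8888 + 0.1408i)|1⟩

Rz(π/10) = [[e^(−iθ/2), 0], [0, e^(iθ/2)]] with e^(±iθ/2) = cos(θ/2) ± i·sin(θ/2); θ = π/10, cos(θ/2) ≈ 0.987688, sin(θ/2) ≈ 0.156434.
With a = amp(|0⟩) = -0.436 and b = amp(|1⟩) = 0.8999:
new amp(|0⟩) = (0.987688 - 0.156434i)·a = (-0.4306 + 0.06821i)
new amp(|1⟩) = (0.987688 + 0.156434i)·b = (0.8888 + 0.1408i)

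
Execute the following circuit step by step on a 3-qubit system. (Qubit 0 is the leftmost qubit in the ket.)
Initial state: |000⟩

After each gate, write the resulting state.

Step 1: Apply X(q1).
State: |010⟩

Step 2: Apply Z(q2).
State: |010⟩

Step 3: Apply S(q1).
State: i|010⟩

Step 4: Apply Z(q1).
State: -i|010⟩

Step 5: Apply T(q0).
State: -i|010⟩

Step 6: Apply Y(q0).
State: |110⟩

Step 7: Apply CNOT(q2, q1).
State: |110⟩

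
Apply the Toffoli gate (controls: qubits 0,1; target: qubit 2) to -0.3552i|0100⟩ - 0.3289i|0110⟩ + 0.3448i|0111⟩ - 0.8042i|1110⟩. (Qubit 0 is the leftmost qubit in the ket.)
-0.3552i|0100⟩ - 0.3289i|0110⟩ + 0.3448i|0111⟩ - 0.8042i|1100⟩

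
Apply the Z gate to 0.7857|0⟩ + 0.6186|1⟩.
0.7857|0⟩ - 0.6186|1⟩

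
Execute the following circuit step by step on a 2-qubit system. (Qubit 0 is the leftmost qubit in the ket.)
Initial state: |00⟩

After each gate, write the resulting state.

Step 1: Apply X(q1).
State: |01⟩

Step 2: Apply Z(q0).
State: |01⟩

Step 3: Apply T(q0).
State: |01⟩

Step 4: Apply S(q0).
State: |01⟩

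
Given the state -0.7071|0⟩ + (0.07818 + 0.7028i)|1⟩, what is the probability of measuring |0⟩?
0.5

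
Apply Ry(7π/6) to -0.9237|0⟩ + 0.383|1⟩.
-0.1309|0⟩ - 0.9914|1⟩

Ry(7π/6) = [[cos(θ/2), −sin(θ/2)], [sin(θ/2), cos(θ/2)]]; θ = 7π/6, cos(θ/2) ≈ -0.258819, sin(θ/2) ≈ 0.965926.
With a = amp(|0⟩) = -0.9237 and b = amp(|1⟩) = 0.383:
new amp(|0⟩) = (-0.258819)·a + (-0.965926)·b = -0.1309
new amp(|1⟩) = (0.965926)·a + (-0.258819)·b = -0.9914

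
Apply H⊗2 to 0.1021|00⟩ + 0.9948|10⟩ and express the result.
0.5485|00⟩ + 0.5485|01⟩ - 0.4464|10⟩ - 0.4464|11⟩

H⊗2 gives amp(|y⟩) = (1/2) Σ_x (−1)^(x·y) amp(|x⟩), where x·y is the number of positions in which both x and y have a 1.
|00⟩: (0.1021 + 0.9948)/2 = 0.5485
|01⟩: (0.1021 + 0.9948)/2 = 0.5485
|10⟩: (0.1021 - 0.9948)/2 = -0.4464
|11⟩: (0.1021 - 0.9948)/2 = -0.4464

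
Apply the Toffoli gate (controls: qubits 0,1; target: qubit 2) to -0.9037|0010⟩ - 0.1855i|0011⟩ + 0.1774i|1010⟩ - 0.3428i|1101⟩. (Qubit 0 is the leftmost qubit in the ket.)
-0.9037|0010⟩ - 0.1855i|0011⟩ + 0.1774i|1010⟩ - 0.3428i|1111⟩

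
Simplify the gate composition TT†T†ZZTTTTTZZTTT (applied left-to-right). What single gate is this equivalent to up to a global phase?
T†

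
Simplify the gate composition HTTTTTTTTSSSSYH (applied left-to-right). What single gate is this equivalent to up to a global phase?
Y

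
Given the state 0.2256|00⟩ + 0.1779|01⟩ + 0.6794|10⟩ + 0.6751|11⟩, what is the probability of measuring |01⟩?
0.03165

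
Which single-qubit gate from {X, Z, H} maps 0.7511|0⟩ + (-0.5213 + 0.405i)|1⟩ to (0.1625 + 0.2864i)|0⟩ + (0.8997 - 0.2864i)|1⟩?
H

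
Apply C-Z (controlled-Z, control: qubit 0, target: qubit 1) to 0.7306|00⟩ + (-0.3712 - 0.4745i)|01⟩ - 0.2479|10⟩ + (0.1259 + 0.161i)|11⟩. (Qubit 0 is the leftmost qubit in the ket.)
0.7306|00⟩ + (-0.3712 - 0.4745i)|01⟩ - 0.2479|10⟩ + (-0.1259 - 0.161i)|11⟩

C-Z leaves the control-|0⟩ kets |00⟩, |01⟩ unchanged and applies Z to qubit 1 on the control-|1⟩ pair (|10⟩, |11⟩).
Z = [[1, 0], [0, -1]].
With a = amp(|10⟩) = -0.2479 and b = amp(|11⟩) = (0.1259 + 0.161i):
new amp(|10⟩) = (1)·a = -0.2479
new amp(|11⟩) = (-1)·b = (-0.1259 - 0.161i)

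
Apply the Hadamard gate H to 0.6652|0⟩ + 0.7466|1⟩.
0.9983|0⟩ - 0.05756|1⟩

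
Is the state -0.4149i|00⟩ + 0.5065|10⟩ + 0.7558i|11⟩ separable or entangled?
Entangled

Writing the state as a|00⟩ + b|01⟩ + c|10⟩ + d|11⟩, it is a product state iff ad − bc = 0.
Here (a, b, c, d) = (-0.4149i, 0, 0.5065, 0.7558i): ad − bc = (-0.4149i)(0.7558i) − (0)(0.5065) = 0.3136 ≠ 0, so the state is entangled.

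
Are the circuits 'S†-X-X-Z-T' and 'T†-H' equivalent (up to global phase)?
No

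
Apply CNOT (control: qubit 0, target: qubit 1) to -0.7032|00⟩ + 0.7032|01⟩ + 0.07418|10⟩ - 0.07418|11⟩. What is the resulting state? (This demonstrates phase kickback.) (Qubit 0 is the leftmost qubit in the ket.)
-0.7032|00⟩ + 0.7032|01⟩ - 0.07418|10⟩ + 0.07418|11⟩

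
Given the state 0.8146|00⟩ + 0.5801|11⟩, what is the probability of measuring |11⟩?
0.3365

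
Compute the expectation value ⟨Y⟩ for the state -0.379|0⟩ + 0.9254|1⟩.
0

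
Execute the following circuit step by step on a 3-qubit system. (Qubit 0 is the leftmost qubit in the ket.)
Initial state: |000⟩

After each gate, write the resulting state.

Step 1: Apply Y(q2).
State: i|001⟩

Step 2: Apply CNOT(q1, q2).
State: i|001⟩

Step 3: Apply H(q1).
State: (1/√2)i|001⟩ + (1/√2)i|011⟩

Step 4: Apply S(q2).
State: -1/√2|001⟩ - 1/√2|011⟩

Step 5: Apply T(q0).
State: -1/√2|001⟩ - 1/√2|011⟩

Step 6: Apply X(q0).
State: -1/√2|101⟩ - 1/√2|111⟩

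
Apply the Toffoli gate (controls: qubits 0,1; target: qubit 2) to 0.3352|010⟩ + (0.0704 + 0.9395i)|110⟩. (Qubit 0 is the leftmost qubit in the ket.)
0.3352|010⟩ + (0.0704 + 0.9395i)|111⟩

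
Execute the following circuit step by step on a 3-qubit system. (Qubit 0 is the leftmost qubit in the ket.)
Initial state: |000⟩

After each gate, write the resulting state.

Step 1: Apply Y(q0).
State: i|100⟩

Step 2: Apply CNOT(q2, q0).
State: i|100⟩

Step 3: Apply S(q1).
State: i|100⟩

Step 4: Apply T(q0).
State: (-1/√2 + (1/√2)i)|100⟩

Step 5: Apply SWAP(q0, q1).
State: (-1/√2 + (1/√2)i)|010⟩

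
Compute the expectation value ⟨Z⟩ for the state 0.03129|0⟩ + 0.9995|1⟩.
-0.998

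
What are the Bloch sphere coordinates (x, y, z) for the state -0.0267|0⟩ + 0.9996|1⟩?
(-0.05338, 0, -0.9985)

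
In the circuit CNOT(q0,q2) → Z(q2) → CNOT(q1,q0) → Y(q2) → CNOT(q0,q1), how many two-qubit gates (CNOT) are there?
3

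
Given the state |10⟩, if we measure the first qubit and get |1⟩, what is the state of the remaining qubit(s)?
|0⟩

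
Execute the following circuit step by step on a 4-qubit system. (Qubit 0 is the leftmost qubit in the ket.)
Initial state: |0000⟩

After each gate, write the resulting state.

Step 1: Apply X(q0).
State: |1000⟩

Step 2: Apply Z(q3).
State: |1000⟩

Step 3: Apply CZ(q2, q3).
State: |1000⟩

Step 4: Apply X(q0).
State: |0000⟩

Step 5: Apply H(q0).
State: 1/√2|0000⟩ + 1/√2|1000⟩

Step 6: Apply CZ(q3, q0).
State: 1/√2|0000⟩ + 1/√2|1000⟩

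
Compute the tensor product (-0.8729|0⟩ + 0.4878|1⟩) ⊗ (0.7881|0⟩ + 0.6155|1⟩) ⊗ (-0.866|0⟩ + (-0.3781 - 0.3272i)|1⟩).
0.5957|000⟩ + (0.2601 + 0.2251i)|001⟩ + 0.4653|010⟩ + (0.2031 + 0.1758i)|011⟩ - 0.3329|100⟩ + (-0.1454 - 0.1258i)|101⟩ - 0.26|110⟩ + (-0.1135 - 0.09824i)|111⟩

amp(|b₁b₂…⟩) = product of the factor amplitudes for bits b₁, b₂, …; only kets whose every factor amplitude is nonzero survive.
|000⟩: (-0.8729)(0.7881)(-0.866) = 0.5957
|001⟩: (-0.8729)(0.7881)(-0.3781 - 0.3272i) = (0.2601 + 0.2251i)
|010⟩: (-0.8729)(0.6155)(-0.866) = 0.4653
|011⟩: (-0.8729)(0.6155)(-0.3781 - 0.3272i) = (0.2031 + 0.1758i)
|100⟩: (0.4878)(0.7881)(-0.866) = -0.3329
|101⟩: (0.4878)(0.7881)(-0.3781 - 0.3272i) = (-0.1454 - 0.1258i)
|110⟩: (0.4878)(0.6155)(-0.866) = -0.26
|111⟩: (0.4878)(0.6155)(-0.3781 - 0.3272i) = (-0.1135 - 0.09824i)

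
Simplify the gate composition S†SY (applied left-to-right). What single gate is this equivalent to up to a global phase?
Y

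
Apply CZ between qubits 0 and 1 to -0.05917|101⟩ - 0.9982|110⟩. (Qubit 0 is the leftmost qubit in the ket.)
-0.05917|101⟩ + 0.9982|110⟩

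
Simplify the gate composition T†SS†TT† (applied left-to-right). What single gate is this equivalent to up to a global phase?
T†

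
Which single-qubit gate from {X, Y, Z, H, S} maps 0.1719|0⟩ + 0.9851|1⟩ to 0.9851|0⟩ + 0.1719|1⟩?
X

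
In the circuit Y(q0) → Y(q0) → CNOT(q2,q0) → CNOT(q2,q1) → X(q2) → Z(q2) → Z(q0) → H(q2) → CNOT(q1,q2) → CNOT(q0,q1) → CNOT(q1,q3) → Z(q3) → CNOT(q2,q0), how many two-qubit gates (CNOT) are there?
6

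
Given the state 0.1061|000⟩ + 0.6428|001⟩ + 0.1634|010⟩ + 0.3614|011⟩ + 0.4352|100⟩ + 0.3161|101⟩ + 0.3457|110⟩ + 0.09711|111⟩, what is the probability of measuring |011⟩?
0.1306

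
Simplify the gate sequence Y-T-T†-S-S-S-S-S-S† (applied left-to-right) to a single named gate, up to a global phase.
Y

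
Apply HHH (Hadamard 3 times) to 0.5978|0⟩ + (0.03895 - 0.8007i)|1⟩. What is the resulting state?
(0.4503 - 0.5662i)|0⟩ + (0.3952 + 0.5662i)|1⟩

H² = I, so H^3 = H: a single Hadamard. With (a, b) = (0.5978, (0.03895 - 0.8007i)), H gives ((a + b)/√2, (a − b)/√2) = ((0.4503 - 0.5662i), (0.3952 + 0.5662i)).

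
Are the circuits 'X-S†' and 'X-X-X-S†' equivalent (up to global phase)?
Yes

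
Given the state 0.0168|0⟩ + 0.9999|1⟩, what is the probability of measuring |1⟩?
0.9998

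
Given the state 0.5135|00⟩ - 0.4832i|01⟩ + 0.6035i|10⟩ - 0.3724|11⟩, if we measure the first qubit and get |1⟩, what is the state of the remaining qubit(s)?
0.851i|0⟩ - 0.5251|1⟩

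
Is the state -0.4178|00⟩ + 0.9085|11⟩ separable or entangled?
Entangled

Writing the state as a|00⟩ + b|01⟩ + c|10⟩ + d|11⟩, it is a product state iff ad − bc = 0.
Here (a, b, c, d) = (-0.4178, 0, 0, 0.9085): ad − bc = (-0.4178)(0.9085) − (0)(0) = -0.3796 ≠ 0, so the state is entangled.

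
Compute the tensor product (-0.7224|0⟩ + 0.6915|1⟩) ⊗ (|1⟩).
-0.7224|01⟩ + 0.6915|11⟩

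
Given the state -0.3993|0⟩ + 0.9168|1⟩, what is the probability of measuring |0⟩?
0.1594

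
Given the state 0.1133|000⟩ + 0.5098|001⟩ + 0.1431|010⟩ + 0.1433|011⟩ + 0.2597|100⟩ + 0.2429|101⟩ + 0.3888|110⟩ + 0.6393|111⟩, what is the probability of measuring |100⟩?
0.06744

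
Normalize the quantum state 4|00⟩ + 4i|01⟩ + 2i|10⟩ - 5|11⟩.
0.5121|00⟩ + 0.5121i|01⟩ + 0.2561i|10⟩ - 0.6402|11⟩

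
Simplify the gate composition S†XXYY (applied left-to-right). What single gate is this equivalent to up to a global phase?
S†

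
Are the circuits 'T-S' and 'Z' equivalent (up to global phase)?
No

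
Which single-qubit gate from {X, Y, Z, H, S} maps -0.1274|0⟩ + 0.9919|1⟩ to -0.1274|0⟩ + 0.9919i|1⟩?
S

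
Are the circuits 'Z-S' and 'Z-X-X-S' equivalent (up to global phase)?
Yes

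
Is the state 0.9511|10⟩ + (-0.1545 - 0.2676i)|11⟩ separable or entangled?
Separable

Writing the state as a|00⟩ + b|01⟩ + c|10⟩ + d|11⟩, it is a product state iff ad − bc = 0.
Here (a, b, c, d) = (0, 0, 0.9511, (-0.1545 - 0.2676i)): ad − bc = (0)(-0.1545 - 0.2676i) − (0)(0.9511) = 0, so the state is separable.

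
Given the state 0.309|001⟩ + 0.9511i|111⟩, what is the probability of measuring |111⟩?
0.9046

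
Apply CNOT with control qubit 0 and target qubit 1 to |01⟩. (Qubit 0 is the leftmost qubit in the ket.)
|01⟩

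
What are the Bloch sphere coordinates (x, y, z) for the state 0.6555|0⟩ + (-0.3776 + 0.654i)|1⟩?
(-0.495, 0.8574, -0.1406)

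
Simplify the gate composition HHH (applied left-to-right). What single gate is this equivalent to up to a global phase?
H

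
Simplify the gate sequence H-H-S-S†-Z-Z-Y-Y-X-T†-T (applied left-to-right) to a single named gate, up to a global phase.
X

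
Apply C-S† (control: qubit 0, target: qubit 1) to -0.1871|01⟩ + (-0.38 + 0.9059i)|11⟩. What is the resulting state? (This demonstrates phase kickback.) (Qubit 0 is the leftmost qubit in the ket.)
-0.1871|01⟩ + (0.9059 + 0.38i)|11⟩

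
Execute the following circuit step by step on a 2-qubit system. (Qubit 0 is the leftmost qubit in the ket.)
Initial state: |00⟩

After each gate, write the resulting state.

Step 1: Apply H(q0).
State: 1/√2|00⟩ + 1/√2|10⟩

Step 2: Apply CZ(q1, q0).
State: 1/√2|00⟩ + 1/√2|10⟩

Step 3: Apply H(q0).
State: |00⟩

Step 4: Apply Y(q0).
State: i|10⟩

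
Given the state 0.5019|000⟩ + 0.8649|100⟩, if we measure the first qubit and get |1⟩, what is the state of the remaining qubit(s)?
|00⟩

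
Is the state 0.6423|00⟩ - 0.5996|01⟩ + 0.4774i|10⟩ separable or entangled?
Entangled

Writing the state as a|00⟩ + b|01⟩ + c|10⟩ + d|11⟩, it is a product state iff ad − bc = 0.
Here (a, b, c, d) = (0.6423, -0.5996, 0.4774i, 0): ad − bc = (0.6423)(0) − (-0.5996)(0.4774i) = 0.2862i ≠ 0, so the state is entangled.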